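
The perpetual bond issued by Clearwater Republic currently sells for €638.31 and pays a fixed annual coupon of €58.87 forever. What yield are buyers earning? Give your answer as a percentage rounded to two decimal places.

9.22%

P = C/r ⇒ r = C/P = €58.87/€638.31 = 0.092228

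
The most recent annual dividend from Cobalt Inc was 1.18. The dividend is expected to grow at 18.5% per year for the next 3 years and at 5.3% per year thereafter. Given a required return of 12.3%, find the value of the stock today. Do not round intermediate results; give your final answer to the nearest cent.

D_1 = 1.39830
D_2 = 1.65699
D_3 = 1.96353
Terminal value at year 3: TV = D_3×(1+g_2)/(r−g_2) = 2.06759/0.07 = 29.53707
P_0 = D_1/(1+r)^1 + D_2/(1+r)^2 + D_3/(1+r)^3 + TV/(1+r)^3
    = 1.24515 + 1.31389 + 1.38643 + 20.85586 = 24.80133

24.80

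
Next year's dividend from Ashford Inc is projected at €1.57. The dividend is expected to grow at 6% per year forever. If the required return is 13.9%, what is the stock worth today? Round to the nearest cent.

€19.87

Growing perpetuity: P = D₁ / (r − g) = €1.5700 / (0.139 − 0.06) = €19.87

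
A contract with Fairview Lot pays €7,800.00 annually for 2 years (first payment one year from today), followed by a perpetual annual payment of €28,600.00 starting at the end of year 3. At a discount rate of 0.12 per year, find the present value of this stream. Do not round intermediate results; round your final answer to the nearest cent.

PV of 2-year annuity: €7,800.00 × [1 − (1+0.12)^−2] / 0.12 = 13182.39796
Perpetuity value at year 2: €28,600.00 / 0.12 = 238333.33333
PV of perpetuity: 238333.33333 / (1+0.12)^2 = 189997.87415
Total PV = 13182.39796 + 189997.87415 = 203180.27211

€203180.27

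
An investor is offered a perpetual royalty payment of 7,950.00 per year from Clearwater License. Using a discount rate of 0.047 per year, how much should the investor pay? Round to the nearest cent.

Level perpetuity: PV = C / r = 7,950.00 / 0.047 = 169,148.94

169148.94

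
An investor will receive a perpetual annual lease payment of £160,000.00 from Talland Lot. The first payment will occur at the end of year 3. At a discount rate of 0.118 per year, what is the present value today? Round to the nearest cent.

£1084811.72

Value at end of year 2: C / r = £160,000.00 / 0.118 = £1,355,932.2034
Discount to today: PV = £1,355,932.2034 / (1 + 0.118)^2 = £1,355,932.2034 / 1.249924 = £1,084,811.72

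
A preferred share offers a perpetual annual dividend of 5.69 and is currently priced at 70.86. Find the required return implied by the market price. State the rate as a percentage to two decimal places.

P = C/r ⇒ r = C/P = 5.69/70.86 = 0.080299

8.03%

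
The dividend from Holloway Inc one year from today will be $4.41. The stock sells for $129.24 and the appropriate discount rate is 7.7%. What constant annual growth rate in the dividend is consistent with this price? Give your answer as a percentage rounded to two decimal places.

4.29%

P = D₁/(r−g) ⇒ g = r − D₁/P = 0.077 − $4.41/$129.24 = 0.042877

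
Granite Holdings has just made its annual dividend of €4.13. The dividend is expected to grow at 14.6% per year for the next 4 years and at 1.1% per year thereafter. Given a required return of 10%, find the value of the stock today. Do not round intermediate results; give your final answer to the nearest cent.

D_1 = 4.73298
D_2 = 5.42400
D_3 = 6.21590
D_4 = 7.12342
Terminal value at year 4: TV = D_4×(1+g_2)/(r−g_2) = 7.20178/0.089 = 80.91884
P_0 = D_1/(1+r)^1 + D_2/(1+r)^2 + D_3/(1+r)^3 + D_4/(1+r)^4 + TV/(1+r)^4
    = 4.30271 + 4.48264 + 4.67010 + 4.86539 + 55.26866 = 73.58950

€73.59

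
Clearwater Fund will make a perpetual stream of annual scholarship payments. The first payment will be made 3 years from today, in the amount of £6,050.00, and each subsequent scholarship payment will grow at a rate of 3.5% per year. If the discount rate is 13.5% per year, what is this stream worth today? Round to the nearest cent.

£46963.85

Value at end of year 2: C₁ / (r − g) = £6,050.00 / (0.135 − 0.035) = £60,500.0000
Discount to today: PV = £60,500.0000 / (1 + 0.135)^2 = £60,500.0000 / 1.288225 = £46,963.85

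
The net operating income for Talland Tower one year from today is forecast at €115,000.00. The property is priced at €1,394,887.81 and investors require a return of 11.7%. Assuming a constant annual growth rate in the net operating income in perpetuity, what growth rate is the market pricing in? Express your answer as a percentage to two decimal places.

P = D₁/(r−g) ⇒ g = r − D₁/P = 0.117 − €115,000.00/€1,394,887.81 = 0.034556

3.46%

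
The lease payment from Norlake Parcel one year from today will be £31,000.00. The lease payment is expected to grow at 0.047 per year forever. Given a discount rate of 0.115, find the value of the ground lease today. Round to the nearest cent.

Growing perpetuity: P = D₁ / (r − g) = £31,000.0000 / (0.115 − 0.047) = £455,882.35

£455882.35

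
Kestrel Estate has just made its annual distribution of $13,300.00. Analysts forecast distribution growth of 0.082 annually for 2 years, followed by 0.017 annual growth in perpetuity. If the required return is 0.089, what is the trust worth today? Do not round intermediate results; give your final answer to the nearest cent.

D_1 = 14390.60000
D_2 = 15570.62920
Terminal value at year 2: TV = D_2×(1+g_2)/(r−g_2) = 15835.32990/0.072 = 219935.13745
P_0 = D_1/(1+r)^1 + D_2/(1+r)^2 + TV/(1+r)^2
    = 13214.50872 + 13129.56698 + 185455.13356 = 211799.20926

$211799.21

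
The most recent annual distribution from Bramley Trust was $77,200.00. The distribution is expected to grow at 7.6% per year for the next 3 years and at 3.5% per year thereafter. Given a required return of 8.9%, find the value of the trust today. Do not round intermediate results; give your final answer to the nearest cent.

$1653420.31

D_1 = 83067.20000
D_2 = 89380.30720
D_3 = 96173.21055
Terminal value at year 3: TV = D_3×(1+g_2)/(r−g_2) = 99539.27292/0.054 = 1843319.86882
P_0 = D_1/(1+r)^1 + D_2/(1+r)^2 + D_3/(1+r)^3 + TV/(1+r)^3
    = 76278.42057 + 75367.84255 + 74468.13460 + 1427305.91317 = 1653420.31088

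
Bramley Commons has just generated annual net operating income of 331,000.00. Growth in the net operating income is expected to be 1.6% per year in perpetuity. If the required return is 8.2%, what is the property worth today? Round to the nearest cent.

D₁ = D₀ × (1 + g) = 331,000.00 × 1.016 = 336,296.0000
Growing perpetuity: P = D₁ / (r − g) = 336,296.0000 / (0.082 − 0.016) = 5,095,393.94

5095393.94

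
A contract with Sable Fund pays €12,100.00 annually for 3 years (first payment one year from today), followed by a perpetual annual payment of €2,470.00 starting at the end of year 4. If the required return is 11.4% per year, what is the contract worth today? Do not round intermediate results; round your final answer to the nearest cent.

€45036.88

PV of 3-year annuity: €12,100.00 × [1 − (1+0.114)^−3] / 0.114 = 29364.44551
Perpetuity value at year 3: €2,470.00 / 0.114 = 21666.66667
PV of perpetuity: 21666.66667 / (1+0.114)^3 = 15672.43688
Total PV = 29364.44551 + 15672.43688 = 45036.88239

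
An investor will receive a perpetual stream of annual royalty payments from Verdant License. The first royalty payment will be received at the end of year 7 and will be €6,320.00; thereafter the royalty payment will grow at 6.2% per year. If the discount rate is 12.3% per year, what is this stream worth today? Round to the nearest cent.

€51654.56

Value at end of year 6: C₁ / (r − g) = €6,320.00 / (0.123 − 0.062) = €103,606.5574
Discount to today: PV = €103,606.5574 / (1 + 0.123)^6 = €103,606.5574 / 2.005758 = €51,654.56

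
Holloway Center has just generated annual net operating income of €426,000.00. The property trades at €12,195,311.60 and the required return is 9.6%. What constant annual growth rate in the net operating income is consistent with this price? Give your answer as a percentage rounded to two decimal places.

5.90%

P = D₀(1+g)/(r−g) ⇒ P(r−g) = D₀(1+g) ⇒ g(P+D₀) = P·r − D₀
g = (P·r − D₀)/(P + D₀) = (€12,195,311.60×0.096 − €426,000.00) / (€12,195,311.60 + €426,000.00) = 0.059007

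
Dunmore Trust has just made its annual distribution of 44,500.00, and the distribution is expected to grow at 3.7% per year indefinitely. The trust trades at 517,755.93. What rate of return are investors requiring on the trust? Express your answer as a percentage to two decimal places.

D₁ = 44,500.00 × 1.037 = 46,146.5000
P = D₁/(r − g) ⇒ r = D₁/P + g = 46,146.5000/517,755.93 + 0.037 = 0.089128 + 0.037 = 0.126128

12.61%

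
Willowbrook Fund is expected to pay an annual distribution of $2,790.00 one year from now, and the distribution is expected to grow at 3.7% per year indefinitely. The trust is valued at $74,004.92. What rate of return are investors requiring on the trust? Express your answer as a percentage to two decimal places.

P = D₁/(r − g) ⇒ r = D₁/P + g = $2,790.0000/$74,004.92 + 0.037 = 0.037700 + 0.037 = 0.074700

7.47%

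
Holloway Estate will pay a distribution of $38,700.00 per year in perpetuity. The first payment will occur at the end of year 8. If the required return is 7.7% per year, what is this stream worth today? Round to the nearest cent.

Value at end of year 7: C / r = $38,700.00 / 0.077 = $502,597.4026
Discount to today: PV = $502,597.4026 / (1 + 0.077)^7 = $502,597.4026 / 1.680776 = $299,026.94

$299026.94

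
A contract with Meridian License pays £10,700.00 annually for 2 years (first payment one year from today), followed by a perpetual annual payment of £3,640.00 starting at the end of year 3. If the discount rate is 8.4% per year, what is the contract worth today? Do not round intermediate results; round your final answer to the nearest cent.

£55854.47

PV of 2-year annuity: £10,700.00 × [1 − (1+0.084)^−2] / 0.084 = 18976.79770
Perpetuity value at year 2: £3,640.00 / 0.084 = 43333.33333
PV of perpetuity: 43333.33333 / (1+0.084)^2 = 36877.67505
Total PV = 18976.79770 + 36877.67505 = 55854.47275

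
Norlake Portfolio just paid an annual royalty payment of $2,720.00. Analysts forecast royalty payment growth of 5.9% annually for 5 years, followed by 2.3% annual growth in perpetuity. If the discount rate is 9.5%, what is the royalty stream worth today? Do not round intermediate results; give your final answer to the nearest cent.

$45014.00

D_1 = 2880.48000
D_2 = 3050.42832
D_3 = 3230.40359
D_4 = 3420.99740
D_5 = 3622.83625
Terminal value at year 5: TV = D_5×(1+g_2)/(r−g_2) = 3706.16148/0.072 = 51474.46505
P_0 = D_1/(1+r)^1 + D_2/(1+r)^2 + D_3/(1+r)^3 + D_4/(1+r)^4 + D_5/(1+r)^5 + TV/(1+r)^5
    = 2630.57534 + 2544.09067 + 2460.44934 + 2379.55785 + 2301.32581 + 32698.00425 = 45014.00327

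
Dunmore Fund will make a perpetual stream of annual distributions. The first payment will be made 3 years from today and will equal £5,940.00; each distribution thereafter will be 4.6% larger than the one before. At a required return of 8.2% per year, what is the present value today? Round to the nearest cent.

Value at end of year 2: C₁ / (r − g) = £5,940.00 / (0.082 − 0.046) = £165,000.0000
Discount to today: PV = £165,000.0000 / (1 + 0.082)^2 = £165,000.0000 / 1.170724 = £140,938.43

£140938.43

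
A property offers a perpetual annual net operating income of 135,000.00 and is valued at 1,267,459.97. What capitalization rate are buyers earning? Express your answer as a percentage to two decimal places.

P = C/r ⇒ r = C/P = 135,000.00/1,267,459.97 = 0.106512

10.65%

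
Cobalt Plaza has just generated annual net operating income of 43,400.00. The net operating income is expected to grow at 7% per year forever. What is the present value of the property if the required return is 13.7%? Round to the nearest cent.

693104.48

D₁ = D₀ × (1 + g) = 43,400.00 × 1.07 = 46,438.0000
Growing perpetuity: P = D₁ / (r − g) = 46,438.0000 / (0.137 − 0.07) = 693,104.48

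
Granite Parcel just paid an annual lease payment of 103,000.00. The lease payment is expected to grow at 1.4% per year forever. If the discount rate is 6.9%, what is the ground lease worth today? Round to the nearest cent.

1898945.45

D₁ = D₀ × (1 + g) = 103,000.00 × 1.014 = 104,442.0000
Growing perpetuity: P = D₁ / (r − g) = 104,442.0000 / (0.069 − 0.014) = 1,898,945.45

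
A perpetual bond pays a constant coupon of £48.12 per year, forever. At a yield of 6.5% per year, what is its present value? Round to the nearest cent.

Level perpetuity: PV = C / r = £48.12 / 0.065 = £740.31

£740.31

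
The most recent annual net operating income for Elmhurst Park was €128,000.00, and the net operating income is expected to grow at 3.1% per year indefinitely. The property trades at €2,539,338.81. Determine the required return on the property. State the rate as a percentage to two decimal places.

D₁ = €128,000.00 × 1.031 = €131,968.0000
P = D₁/(r − g) ⇒ r = D₁/P + g = €131,968.0000/€2,539,338.81 + 0.031 = 0.051969 + 0.031 = 0.082969

8.30%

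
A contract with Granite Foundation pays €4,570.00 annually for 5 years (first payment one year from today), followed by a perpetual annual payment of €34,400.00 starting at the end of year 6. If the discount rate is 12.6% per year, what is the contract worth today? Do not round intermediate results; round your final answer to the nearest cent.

PV of 5-year annuity: €4,570.00 × [1 − (1+0.126)^−5] / 0.126 = 16231.87218
Perpetuity value at year 5: €34,400.00 / 0.126 = 273015.87302
PV of perpetuity: 273015.87302 / (1+0.126)^5 = 150832.85268
Total PV = 16231.87218 + 150832.85268 = 167064.72486

€167064.72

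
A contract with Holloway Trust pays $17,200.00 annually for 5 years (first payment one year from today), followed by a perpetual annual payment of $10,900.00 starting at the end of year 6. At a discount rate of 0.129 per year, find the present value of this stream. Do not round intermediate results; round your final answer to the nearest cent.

$106708.85

PV of 5-year annuity: $17,200.00 × [1 − (1+0.129)^−5] / 0.129 = 60644.27764
Perpetuity value at year 5: $10,900.00 / 0.129 = 84496.12403
PV of perpetuity: 84496.12403 / (1+0.129)^5 = 46064.57599
Total PV = 60644.27764 + 46064.57599 = 106708.85363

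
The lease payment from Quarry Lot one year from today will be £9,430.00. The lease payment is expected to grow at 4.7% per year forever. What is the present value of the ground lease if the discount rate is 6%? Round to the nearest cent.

£725384.62

Growing perpetuity: P = D₁ / (r − g) = £9,430.0000 / (0.06 − 0.047) = £725,384.62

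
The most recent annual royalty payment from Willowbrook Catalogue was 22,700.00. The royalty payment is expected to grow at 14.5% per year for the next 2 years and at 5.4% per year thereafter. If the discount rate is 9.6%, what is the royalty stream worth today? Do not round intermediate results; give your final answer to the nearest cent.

670227.46

D_1 = 25991.50000
D_2 = 29760.26750
Terminal value at year 2: TV = D_2×(1+g_2)/(r−g_2) = 31367.32194/0.042 = 746840.99869
P_0 = D_1/(1+r)^1 + D_2/(1+r)^2 + TV/(1+r)^2
    = 23714.87226 + 24775.11746 + 621737.47160 = 670227.46133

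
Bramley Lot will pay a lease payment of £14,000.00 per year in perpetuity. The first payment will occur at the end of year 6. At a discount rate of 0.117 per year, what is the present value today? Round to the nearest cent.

£68813.92

Value at end of year 5: C / r = £14,000.00 / 0.117 = £119,658.1197
Discount to today: PV = £119,658.1197 / (1 + 0.117)^5 = £119,658.1197 / 1.738865 = £68,813.92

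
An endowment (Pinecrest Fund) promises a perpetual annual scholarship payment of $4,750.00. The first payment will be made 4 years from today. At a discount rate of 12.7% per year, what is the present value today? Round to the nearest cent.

$26128.72

Value at end of year 3: C / r = $4,750.00 / 0.127 = $37,401.5748
Discount to today: PV = $37,401.5748 / (1 + 0.127)^3 = $37,401.5748 / 1.431435 = $26,128.72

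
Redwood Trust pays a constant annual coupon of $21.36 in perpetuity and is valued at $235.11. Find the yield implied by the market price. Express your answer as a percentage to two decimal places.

P = C/r ⇒ r = C/P = $21.36/$235.11 = 0.090851

9.09%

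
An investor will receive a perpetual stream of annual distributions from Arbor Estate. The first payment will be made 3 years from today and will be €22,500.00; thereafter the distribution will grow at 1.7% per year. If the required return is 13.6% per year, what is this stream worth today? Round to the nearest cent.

€146513.92

Value at end of year 2: C₁ / (r − g) = €22,500.00 / (0.136 − 0.017) = €189,075.6303
Discount to today: PV = €189,075.6303 / (1 + 0.136)^2 = €189,075.6303 / 1.290496 = €146,513.92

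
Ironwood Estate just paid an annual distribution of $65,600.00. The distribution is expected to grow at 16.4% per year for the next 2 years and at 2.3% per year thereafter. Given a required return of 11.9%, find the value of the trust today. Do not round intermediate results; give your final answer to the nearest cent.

D_1 = 76358.40000
D_2 = 88881.17760
Terminal value at year 2: TV = D_2×(1+g_2)/(r−g_2) = 90925.44468/0.096 = 947140.04880
P_0 = D_1/(1+r)^1 + D_2/(1+r)^2 + TV/(1+r)^2
    = 68238.06971 + 70982.22800 + 756404.36717 = 895624.66488

$895624.66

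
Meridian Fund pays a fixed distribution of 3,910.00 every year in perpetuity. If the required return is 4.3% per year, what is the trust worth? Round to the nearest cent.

90930.23

Level perpetuity: PV = C / r = 3,910.00 / 0.043 = 90,930.23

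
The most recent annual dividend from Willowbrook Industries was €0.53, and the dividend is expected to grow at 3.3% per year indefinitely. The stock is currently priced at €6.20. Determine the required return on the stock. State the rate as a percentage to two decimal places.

D₁ = €0.53 × 1.033 = €0.5475
P = D₁/(r − g) ⇒ r = D₁/P + g = €0.5475/€6.20 + 0.033 = 0.088305 + 0.033 = 0.121305

12.13%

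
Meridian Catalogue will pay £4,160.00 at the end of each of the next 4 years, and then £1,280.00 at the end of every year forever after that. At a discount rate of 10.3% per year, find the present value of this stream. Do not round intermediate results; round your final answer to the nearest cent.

PV of 4-year annuity: £4,160.00 × [1 − (1+0.103)^−4] / 0.103 = 13101.45851
Perpetuity value at year 4: £1,280.00 / 0.103 = 12427.18447
PV of perpetuity: 12427.18447 / (1+0.103)^4 = 8395.96646
Total PV = 13101.45851 + 8395.96646 = 21497.42497

£21497.42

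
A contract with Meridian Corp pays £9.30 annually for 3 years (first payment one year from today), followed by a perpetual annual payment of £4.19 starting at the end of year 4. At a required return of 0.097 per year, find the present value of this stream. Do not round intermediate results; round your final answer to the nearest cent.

PV of 3-year annuity: £9.30 × [1 − (1+0.097)^−3] / 0.097 = 23.25042
Perpetuity value at year 3: £4.19 / 0.097 = 43.19588
PV of perpetuity: 43.19588 / (1+0.097)^3 = 32.72069
Total PV = 23.25042 + 32.72069 = 55.97111

£55.97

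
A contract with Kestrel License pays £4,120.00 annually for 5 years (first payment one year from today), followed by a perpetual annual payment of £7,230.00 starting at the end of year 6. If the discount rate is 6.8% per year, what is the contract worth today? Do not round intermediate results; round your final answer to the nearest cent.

PV of 5-year annuity: £4,120.00 × [1 − (1+0.068)^−5] / 0.068 = 16983.66211
Perpetuity value at year 5: £7,230.00 / 0.068 = 106323.52941
PV of perpetuity: 106323.52941 / (1+0.068)^5 = 76519.67576
Total PV = 16983.66211 + 76519.67576 = 93503.33787

£93503.34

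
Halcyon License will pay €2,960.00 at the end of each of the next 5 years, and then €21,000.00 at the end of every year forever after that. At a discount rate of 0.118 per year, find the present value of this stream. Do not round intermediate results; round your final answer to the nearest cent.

PV of 5-year annuity: €2,960.00 × [1 − (1+0.118)^−5] / 0.118 = 10723.21655
Perpetuity value at year 5: €21,000.00 / 0.118 = 177966.10169
PV of perpetuity: 177966.10169 / (1+0.118)^5 = 101889.22753
Total PV = 10723.21655 + 101889.22753 = 112612.44408

€112612.44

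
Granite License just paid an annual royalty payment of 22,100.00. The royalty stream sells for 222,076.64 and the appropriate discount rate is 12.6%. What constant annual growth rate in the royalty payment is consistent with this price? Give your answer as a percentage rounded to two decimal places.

2.41%

P = D₀(1+g)/(r−g) ⇒ P(r−g) = D₀(1+g) ⇒ g(P+D₀) = P·r − D₀
g = (P·r − D₀)/(P + D₀) = (222,076.64×0.126 − 22,100.00) / (222,076.64 + 22,100.00) = 0.024088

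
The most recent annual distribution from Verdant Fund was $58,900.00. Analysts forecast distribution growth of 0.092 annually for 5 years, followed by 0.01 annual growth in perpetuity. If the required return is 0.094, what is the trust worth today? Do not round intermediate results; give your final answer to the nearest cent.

$994641.25

D_1 = 64318.80000
D_2 = 70236.12960
D_3 = 76697.85352
D_4 = 83754.05605
D_5 = 91459.42920
Terminal value at year 5: TV = D_5×(1+g_2)/(r−g_2) = 92374.02350/0.084 = 1099690.75590
P_0 = D_1/(1+r)^1 + D_2/(1+r)^2 + D_3/(1+r)^3 + D_4/(1+r)^4 + D_5/(1+r)^5 + TV/(1+r)^5
    = 58792.32176 + 58684.84036 + 58577.55546 + 58470.46670 + 58363.57370 + 701752.49334 = 994641.25132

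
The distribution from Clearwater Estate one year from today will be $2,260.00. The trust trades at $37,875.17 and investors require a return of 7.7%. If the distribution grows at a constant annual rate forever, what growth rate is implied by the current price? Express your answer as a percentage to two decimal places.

1.73%

P = D₁/(r−g) ⇒ g = r − D₁/P = 0.077 − $2,260.00/$37,875.17 = 0.017330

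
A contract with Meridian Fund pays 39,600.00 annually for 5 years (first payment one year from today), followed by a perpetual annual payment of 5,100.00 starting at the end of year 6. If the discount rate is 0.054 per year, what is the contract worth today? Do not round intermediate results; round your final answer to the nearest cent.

242174.14

PV of 5-year annuity: 39,600.00 × [1 − (1+0.054)^−5] / 0.054 = 169567.99390
Perpetuity value at year 5: 5,100.00 / 0.054 = 94444.44444
PV of perpetuity: 94444.44444 / (1+0.054)^5 = 72606.14220
Total PV = 169567.99390 + 72606.14220 = 242174.13610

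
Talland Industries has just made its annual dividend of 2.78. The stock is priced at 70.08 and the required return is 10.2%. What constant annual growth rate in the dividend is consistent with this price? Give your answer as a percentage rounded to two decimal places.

6.00%

P = D₀(1+g)/(r−g) ⇒ P(r−g) = D₀(1+g) ⇒ g(P+D₀) = P·r − D₀
g = (P·r − D₀)/(P + D₀) = (70.08×0.102 − 2.78) / (70.08 + 2.78) = 0.059953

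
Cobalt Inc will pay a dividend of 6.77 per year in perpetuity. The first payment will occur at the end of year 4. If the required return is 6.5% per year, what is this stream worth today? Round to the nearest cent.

86.22

Value at end of year 3: C / r = 6.77 / 0.065 = 104.1538
Discount to today: PV = 104.1538 / (1 + 0.065)^3 = 104.1538 / 1.207950 = 86.22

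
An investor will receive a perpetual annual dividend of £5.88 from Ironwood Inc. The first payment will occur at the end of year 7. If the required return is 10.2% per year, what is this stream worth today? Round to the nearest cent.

Value at end of year 6: C / r = £5.88 / 0.102 = £57.6471
Discount to today: PV = £57.6471 / (1 + 0.102)^6 = £57.6471 / 1.790975 = £32.19

£32.19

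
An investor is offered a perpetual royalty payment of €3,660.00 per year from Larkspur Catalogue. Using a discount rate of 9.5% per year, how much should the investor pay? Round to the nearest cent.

€38526.32

Level perpetuity: PV = C / r = €3,660.00 / 0.095 = €38,526.32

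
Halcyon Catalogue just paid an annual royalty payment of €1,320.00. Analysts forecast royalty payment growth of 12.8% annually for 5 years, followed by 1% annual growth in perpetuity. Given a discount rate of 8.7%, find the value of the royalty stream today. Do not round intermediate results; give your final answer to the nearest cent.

€28220.89

D_1 = 1488.96000
D_2 = 1679.54688
D_3 = 1894.52888
D_4 = 2137.02858
D_5 = 2410.56824
Terminal value at year 5: TV = D_5×(1+g_2)/(r−g_2) = 2434.67392/0.077 = 31619.14179
P_0 = D_1/(1+r)^1 + D_2/(1+r)^2 + D_3/(1+r)^3 + D_4/(1+r)^4 + D_5/(1+r)^5 + TV/(1+r)^5
    = 1369.78841 + 1421.45476 + 1475.06989 + 1530.70730 + 1588.44327 + 20835.42471 = 28220.88834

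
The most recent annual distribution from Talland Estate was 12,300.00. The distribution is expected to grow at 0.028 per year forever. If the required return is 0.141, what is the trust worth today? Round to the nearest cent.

D₁ = D₀ × (1 + g) = 12,300.00 × 1.028 = 12,644.4000
Growing perpetuity: P = D₁ / (r − g) = 12,644.4000 / (0.141 − 0.028) = 111,897.35

111897.35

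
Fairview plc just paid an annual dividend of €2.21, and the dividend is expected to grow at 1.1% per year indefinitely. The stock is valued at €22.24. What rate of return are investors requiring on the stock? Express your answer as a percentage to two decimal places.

D₁ = €2.21 × 1.011 = €2.2343
P = D₁/(r − g) ⇒ r = D₁/P + g = €2.2343/€22.24 + 0.011 = 0.100464 + 0.011 = 0.111464

11.15%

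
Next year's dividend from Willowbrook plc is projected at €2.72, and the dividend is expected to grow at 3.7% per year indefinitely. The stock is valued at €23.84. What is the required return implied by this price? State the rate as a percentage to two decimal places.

P = D₁/(r − g) ⇒ r = D₁/P + g = €2.7200/€23.84 + 0.037 = 0.114094 + 0.037 = 0.151094

15.11%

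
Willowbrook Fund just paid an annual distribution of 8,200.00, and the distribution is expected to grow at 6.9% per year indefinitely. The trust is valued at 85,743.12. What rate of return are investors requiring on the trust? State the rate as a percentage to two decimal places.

17.12%

D₁ = 8,200.00 × 1.069 = 8,765.8000
P = D₁/(r − g) ⇒ r = D₁/P + g = 8,765.8000/85,743.12 + 0.069 = 0.102233 + 0.069 = 0.171233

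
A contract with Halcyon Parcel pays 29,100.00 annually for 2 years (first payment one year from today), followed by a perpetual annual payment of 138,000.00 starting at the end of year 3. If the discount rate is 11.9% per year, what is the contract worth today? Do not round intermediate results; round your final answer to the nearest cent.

975375.18

PV of 2-year annuity: 29,100.00 × [1 − (1+0.119)^−2] / 0.119 = 49245.18492
Perpetuity value at year 2: 138,000.00 / 0.119 = 1159663.86555
PV of perpetuity: 1159663.86555 / (1+0.119)^2 = 926129.99889
Total PV = 49245.18492 + 926129.99889 = 975375.18382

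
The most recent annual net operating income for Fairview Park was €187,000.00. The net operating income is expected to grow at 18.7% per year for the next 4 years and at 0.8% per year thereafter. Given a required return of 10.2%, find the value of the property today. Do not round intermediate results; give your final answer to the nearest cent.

€3603096.54

D_1 = 221969.00000
D_2 = 263477.20300
D_3 = 312747.43996
D_4 = 371231.21123
Terminal value at year 4: TV = D_4×(1+g_2)/(r−g_2) = 374201.06092/0.094 = 3980862.35025
P_0 = D_1/(1+r)^1 + D_2/(1+r)^2 + D_3/(1+r)^3 + D_4/(1+r)^4 + TV/(1+r)^4
    = 201423.77495 + 216960.09153 + 233694.76284 + 251720.22096 + 2699297.68855 = 3603096.53883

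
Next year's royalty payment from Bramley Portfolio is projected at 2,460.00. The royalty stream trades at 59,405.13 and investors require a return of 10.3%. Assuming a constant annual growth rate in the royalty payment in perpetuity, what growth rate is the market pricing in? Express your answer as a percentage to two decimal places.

P = D₁/(r−g) ⇒ g = r − D₁/P = 0.103 − 2,460.00/59,405.13 = 0.061589

6.16%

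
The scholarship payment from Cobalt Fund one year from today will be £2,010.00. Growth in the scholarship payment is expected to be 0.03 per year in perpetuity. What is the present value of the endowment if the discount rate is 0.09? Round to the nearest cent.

£33500.00

Growing perpetuity: P = D₁ / (r − g) = £2,010.0000 / (0.09 − 0.03) = £33,500.00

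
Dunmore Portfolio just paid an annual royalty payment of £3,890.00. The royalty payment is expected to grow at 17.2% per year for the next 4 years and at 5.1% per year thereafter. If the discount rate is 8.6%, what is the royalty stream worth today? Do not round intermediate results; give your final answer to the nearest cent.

D_1 = 4559.08000
D_2 = 5343.24176
D_3 = 6262.27934
D_4 = 7339.39139
Terminal value at year 4: TV = D_4×(1+g_2)/(r−g_2) = 7713.70035/0.035 = 220391.43859
P_0 = D_1/(1+r)^1 + D_2/(1+r)^2 + D_3/(1+r)^3 + D_4/(1+r)^4 + TV/(1+r)^4
    = 4198.04788 + 4530.48998 + 4889.25806 + 5276.43688 + 158443.86168 = 177338.09448

£177338.09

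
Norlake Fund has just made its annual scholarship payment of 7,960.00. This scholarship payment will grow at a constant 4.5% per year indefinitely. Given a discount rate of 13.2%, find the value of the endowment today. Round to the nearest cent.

95611.49

D₁ = D₀ × (1 + g) = 7,960.00 × 1.045 = 8,318.2000
Growing perpetuity: P = D₁ / (r − g) = 8,318.2000 / (0.132 − 0.045) = 95,611.49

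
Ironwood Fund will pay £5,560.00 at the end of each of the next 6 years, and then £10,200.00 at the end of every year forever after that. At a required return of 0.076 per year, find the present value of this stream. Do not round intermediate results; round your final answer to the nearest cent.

PV of 6-year annuity: £5,560.00 × [1 − (1+0.076)^−6] / 0.076 = 26018.11257
Perpetuity value at year 6: £10,200.00 / 0.076 = 134210.52632
PV of perpetuity: 134210.52632 / (1+0.076)^6 = 86479.45649
Total PV = 26018.11257 + 86479.45649 = 112497.56906

£112497.57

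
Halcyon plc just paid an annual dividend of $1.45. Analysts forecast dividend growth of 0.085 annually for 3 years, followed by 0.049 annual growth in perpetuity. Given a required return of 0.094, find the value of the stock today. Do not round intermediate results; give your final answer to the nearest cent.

D_1 = 1.57325
D_2 = 1.70698
D_3 = 1.85207
Terminal value at year 3: TV = D_3×(1+g_2)/(r−g_2) = 1.94282/0.045 = 43.17379
P_0 = D_1/(1+r)^1 + D_2/(1+r)^2 + D_3/(1+r)^3 + TV/(1+r)^3
    = 1.43807 + 1.42624 + 1.41451 + 32.97374 = 37.25256

$37.25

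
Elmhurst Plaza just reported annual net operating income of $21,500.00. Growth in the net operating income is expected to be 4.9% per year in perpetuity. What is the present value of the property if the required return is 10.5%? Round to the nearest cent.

$402741.07

D₁ = D₀ × (1 + g) = $21,500.00 × 1.049 = $22,553.5000
Growing perpetuity: P = D₁ / (r − g) = $22,553.5000 / (0.105 − 0.049) = $402,741.07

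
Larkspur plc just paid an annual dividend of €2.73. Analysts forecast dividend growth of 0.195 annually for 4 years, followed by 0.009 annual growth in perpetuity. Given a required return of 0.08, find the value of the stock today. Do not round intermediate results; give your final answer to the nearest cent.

€72.31

D_1 = 3.26235
D_2 = 3.89851
D_3 = 4.65872
D_4 = 5.56717
Terminal value at year 4: TV = D_4×(1+g_2)/(r−g_2) = 5.61727/0.071 = 79.11650
P_0 = D_1/(1+r)^1 + D_2/(1+r)^2 + D_3/(1+r)^3 + D_4/(1+r)^4 + TV/(1+r)^4
    = 3.02069 + 3.34234 + 3.69824 + 4.09203 + 58.15299 = 72.30630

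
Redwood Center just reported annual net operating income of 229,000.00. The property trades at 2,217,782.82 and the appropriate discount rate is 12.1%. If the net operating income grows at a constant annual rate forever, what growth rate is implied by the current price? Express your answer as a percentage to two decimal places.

P = D₀(1+g)/(r−g) ⇒ P(r−g) = D₀(1+g) ⇒ g(P+D₀) = P·r − D₀
g = (P·r − D₀)/(P + D₀) = (2,217,782.82×0.121 − 229,000.00) / (2,217,782.82 + 229,000.00) = 0.016083

1.61%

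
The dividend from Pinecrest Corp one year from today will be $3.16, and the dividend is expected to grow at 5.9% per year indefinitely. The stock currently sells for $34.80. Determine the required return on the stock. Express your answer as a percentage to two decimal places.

P = D₁/(r − g) ⇒ r = D₁/P + g = $3.1600/$34.80 + 0.059 = 0.090805 + 0.059 = 0.149805

14.98%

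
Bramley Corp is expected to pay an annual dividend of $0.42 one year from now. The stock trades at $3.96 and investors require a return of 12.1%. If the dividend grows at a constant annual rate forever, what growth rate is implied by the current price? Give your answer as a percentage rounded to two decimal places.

1.49%

P = D₁/(r−g) ⇒ g = r − D₁/P = 0.121 − $0.42/$3.96 = 0.014939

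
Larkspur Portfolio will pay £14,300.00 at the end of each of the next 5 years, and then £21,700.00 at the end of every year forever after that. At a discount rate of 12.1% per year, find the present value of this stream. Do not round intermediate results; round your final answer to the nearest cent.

£152729.45

PV of 5-year annuity: £14,300.00 × [1 − (1+0.121)^−5] / 0.121 = 51420.85340
Perpetuity value at year 5: £21,700.00 / 0.121 = 179338.84298
PV of perpetuity: 179338.84298 / (1+0.121)^5 = 101308.59691
Total PV = 51420.85340 + 101308.59691 = 152729.45031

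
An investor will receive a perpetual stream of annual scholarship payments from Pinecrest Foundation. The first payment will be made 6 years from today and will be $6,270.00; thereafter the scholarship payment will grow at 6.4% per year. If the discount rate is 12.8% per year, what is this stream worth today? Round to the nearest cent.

Value at end of year 5: C₁ / (r − g) = $6,270.00 / (0.128 − 0.064) = $97,968.7500
Discount to today: PV = $97,968.7500 / (1 + 0.128)^5 = $97,968.7500 / 1.826188 = $53,646.58

$53646.58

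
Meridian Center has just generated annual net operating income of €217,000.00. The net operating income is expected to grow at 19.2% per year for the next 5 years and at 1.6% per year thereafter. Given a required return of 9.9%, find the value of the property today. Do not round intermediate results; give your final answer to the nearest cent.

D_1 = 258664.00000
D_2 = 308327.48800
D_3 = 367526.36570
D_4 = 438091.42791
D_5 = 522204.98207
Terminal value at year 5: TV = D_5×(1+g_2)/(r−g_2) = 530560.26178/0.083 = 6392292.31062
P_0 = D_1/(1+r)^1 + D_2/(1+r)^2 + D_3/(1+r)^3 + D_4/(1+r)^4 + D_5/(1+r)^5 + TV/(1+r)^5
    = 235363.05732 + 255280.04034 + 276882.44594 + 300312.89859 + 325726.09201 + 3987201.31912 = 5380765.85332

€5380765.85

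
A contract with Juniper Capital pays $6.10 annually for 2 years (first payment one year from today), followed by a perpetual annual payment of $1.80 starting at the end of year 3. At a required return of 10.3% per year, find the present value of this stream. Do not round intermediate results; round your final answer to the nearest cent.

$24.91

PV of 2-year annuity: $6.10 × [1 − (1+0.103)^−2] / 0.103 = 10.54431
Perpetuity value at year 2: $1.80 / 0.103 = 17.47573
PV of perpetuity: 17.47573 / (1+0.103)^2 = 14.36429
Total PV = 10.54431 + 14.36429 = 24.90860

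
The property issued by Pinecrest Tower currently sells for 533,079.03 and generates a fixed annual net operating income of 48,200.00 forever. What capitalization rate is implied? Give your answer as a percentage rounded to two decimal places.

P = C/r ⇒ r = C/P = 48,200.00/533,079.03 = 0.090418

9.04%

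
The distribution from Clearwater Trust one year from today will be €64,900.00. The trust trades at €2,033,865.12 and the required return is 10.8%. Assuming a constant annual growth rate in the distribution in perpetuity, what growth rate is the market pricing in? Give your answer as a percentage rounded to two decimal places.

P = D₁/(r−g) ⇒ g = r − D₁/P = 0.108 − €64,900.00/€2,033,865.12 = 0.076090

7.61%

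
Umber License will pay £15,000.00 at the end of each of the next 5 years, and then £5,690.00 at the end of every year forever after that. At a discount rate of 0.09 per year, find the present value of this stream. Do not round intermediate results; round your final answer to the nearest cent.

£99434.88

PV of 5-year annuity: £15,000.00 × [1 − (1+0.09)^−5] / 0.09 = 58344.76895
Perpetuity value at year 5: £5,690.00 / 0.09 = 63222.22222
PV of perpetuity: 63222.22222 / (1+0.09)^5 = 41090.10653
Total PV = 58344.76895 + 41090.10653 = 99434.87548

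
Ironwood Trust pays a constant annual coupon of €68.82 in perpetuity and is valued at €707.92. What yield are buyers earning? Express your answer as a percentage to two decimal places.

P = C/r ⇒ r = C/P = €68.82/€707.92 = 0.097214

9.72%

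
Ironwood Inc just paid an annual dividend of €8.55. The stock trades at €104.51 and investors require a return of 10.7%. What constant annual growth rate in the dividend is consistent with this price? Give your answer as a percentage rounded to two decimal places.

P = D₀(1+g)/(r−g) ⇒ P(r−g) = D₀(1+g) ⇒ g(P+D₀) = P·r − D₀
g = (P·r − D₀)/(P + D₀) = (€104.51×0.107 − €8.55) / (€104.51 + €8.55) = 0.023285

2.33%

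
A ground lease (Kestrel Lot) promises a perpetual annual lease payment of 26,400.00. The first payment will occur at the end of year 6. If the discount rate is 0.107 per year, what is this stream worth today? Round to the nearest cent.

148416.45

Value at end of year 5: C / r = 26,400.00 / 0.107 = 246,728.9720
Discount to today: PV = 246,728.9720 / (1 + 0.107)^5 = 246,728.9720 / 1.662410 = 148,416.45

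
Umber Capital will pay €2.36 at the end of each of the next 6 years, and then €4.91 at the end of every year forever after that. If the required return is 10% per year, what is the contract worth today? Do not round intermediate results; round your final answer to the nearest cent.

€37.99

PV of 6-year annuity: €2.36 × [1 − (1+0.1)^−6] / 0.1 = 10.27842
Perpetuity value at year 6: €4.91 / 0.1 = 49.10000
PV of perpetuity: 49.10000 / (1+0.1)^6 = 27.71567
Total PV = 10.27842 + 27.71567 = 37.99409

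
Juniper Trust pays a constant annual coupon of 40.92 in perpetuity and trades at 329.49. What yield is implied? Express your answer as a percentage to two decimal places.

P = C/r ⇒ r = C/P = 40.92/329.49 = 0.124192

12.42%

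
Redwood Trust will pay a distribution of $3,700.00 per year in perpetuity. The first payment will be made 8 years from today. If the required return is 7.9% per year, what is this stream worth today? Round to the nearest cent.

$27505.82

Value at end of year 7: C / r = $3,700.00 / 0.079 = $46,835.4430
Discount to today: PV = $46,835.4430 / (1 + 0.079)^7 = $46,835.4430 / 1.702747 = $27,505.82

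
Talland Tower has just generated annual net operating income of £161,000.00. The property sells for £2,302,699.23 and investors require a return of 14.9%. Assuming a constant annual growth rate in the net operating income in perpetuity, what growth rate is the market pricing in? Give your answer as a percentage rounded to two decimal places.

P = D₀(1+g)/(r−g) ⇒ P(r−g) = D₀(1+g) ⇒ g(P+D₀) = P·r − D₀
g = (P·r − D₀)/(P + D₀) = (£2,302,699.23×0.149 − £161,000.00) / (£2,302,699.23 + £161,000.00) = 0.073914

7.39%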